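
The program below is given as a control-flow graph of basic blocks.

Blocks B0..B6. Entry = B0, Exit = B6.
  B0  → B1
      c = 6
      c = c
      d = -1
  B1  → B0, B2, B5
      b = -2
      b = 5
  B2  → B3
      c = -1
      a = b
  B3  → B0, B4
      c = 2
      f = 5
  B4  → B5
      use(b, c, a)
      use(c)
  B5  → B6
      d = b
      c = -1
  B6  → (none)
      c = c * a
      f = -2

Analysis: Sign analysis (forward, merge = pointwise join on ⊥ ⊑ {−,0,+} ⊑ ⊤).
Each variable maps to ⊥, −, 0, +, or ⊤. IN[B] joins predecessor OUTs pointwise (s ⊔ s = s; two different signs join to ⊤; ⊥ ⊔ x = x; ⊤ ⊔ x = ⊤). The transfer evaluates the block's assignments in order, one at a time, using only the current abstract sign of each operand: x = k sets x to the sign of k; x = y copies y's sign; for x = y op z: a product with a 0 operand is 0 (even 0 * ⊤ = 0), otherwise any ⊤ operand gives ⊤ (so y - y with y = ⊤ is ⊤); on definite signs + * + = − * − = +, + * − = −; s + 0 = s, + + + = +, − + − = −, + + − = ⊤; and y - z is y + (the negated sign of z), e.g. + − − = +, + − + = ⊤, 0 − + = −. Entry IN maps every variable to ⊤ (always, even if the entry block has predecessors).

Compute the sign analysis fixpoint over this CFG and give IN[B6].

Answer: {a: ⊤, b: +, c: -, d: +, e: ⊤, f: ⊤}

Trace:
Converged values:
  B0:  IN=(all ⊤)  OUT={c:+, d:-; rest ⊤}
  B1:  IN={c:+, d:-; rest ⊤}  OUT={b:+, c:+, d:-; rest ⊤}
  B2:  IN={b:+, c:+, d:-; rest ⊤}  OUT={a:+, b:+, c:-, d:-; rest ⊤}
  B3:  IN={a:+, b:+, c:-, d:-; rest ⊤}  OUT={a:+, b:+, c:+, d:-, f:+; rest ⊤}
  B4:  IN={a:+, b:+, c:+, d:-, f:+; rest ⊤}  OUT={a:+, b:+, c:+, d:-, f:+; rest ⊤}
  B5:  IN={b:+, c:+, d:-; rest ⊤}  OUT={b:+, c:-, d:+; rest ⊤}
  B6:  IN={b:+, c:-, d:+; rest ⊤}  OUT={b:+, d:+, f:-; rest ⊤}

Merge at B6: IN[B6] = OUT[B5] = {a: ⊤, b: +, c: -, d: +, e: ⊤, f: ⊤}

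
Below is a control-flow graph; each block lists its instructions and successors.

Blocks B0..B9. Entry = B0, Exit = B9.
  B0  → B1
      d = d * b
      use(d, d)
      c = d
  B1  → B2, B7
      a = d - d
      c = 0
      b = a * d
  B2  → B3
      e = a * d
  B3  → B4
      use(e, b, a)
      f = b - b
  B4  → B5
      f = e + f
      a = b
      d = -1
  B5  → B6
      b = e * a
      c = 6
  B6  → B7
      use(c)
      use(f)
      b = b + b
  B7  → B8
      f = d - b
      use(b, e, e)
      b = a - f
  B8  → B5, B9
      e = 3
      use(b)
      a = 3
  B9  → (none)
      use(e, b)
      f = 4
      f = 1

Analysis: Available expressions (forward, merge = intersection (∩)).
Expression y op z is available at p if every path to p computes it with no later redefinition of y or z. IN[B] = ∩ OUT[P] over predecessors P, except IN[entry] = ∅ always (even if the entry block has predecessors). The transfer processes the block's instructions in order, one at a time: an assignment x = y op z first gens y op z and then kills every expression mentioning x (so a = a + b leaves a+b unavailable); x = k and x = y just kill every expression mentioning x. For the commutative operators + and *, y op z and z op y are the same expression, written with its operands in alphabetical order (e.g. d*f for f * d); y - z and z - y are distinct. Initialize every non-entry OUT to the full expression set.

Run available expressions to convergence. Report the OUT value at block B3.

Per-block solution:
  B0:  IN={}  OUT={}
  B1:  IN={}  OUT={a*d, d-d}
  B2:  IN={a*d, d-d}  OUT={a*d, d-d}
  B3:  IN={a*d, d-d}  OUT={a*d, b-b, d-d}
  B4:  IN={a*d, b-b, d-d}  OUT={b-b}
  B5:  IN={}  OUT={a*e}
  B6:  IN={a*e}  OUT={a*e}
  B7:  IN={}  OUT={a-f}
  B8:  IN={a-f}  OUT={}
  B9:  IN={}  OUT={}

Merge at B3: IN[B3] = OUT[B2] = {a*d, d-d}
Applying B3's transfer function to that IN value gives OUT[B3] (row B3 above).

Answer: {a*d, b-b, d-d}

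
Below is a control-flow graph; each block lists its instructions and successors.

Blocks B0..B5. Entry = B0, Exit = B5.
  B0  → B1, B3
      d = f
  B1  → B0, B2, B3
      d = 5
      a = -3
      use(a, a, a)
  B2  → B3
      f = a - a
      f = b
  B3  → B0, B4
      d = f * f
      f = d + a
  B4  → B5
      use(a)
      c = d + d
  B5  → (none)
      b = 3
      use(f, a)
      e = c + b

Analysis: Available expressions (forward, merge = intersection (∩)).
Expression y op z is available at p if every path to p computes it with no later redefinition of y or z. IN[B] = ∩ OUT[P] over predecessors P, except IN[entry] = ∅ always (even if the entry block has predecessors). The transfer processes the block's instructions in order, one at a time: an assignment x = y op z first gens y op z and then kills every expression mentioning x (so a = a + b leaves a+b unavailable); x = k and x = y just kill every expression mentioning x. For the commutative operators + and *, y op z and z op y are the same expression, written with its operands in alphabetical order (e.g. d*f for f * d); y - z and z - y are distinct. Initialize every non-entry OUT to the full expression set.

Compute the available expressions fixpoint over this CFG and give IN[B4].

Per-block solution:
  B0: | IN={} | OUT={}
  B1: | IN={} | OUT={}
  B2: | IN={} | OUT={a-a}
  B3: | IN={} | OUT={a+d}
  B4: | IN={a+d} | OUT={a+d, d+d}
  B5: | IN={a+d, d+d} | OUT={a+d, b+c, d+d}

Merge at B4: IN[B4] = OUT[B3] = {a+d}

Answer: {a+d}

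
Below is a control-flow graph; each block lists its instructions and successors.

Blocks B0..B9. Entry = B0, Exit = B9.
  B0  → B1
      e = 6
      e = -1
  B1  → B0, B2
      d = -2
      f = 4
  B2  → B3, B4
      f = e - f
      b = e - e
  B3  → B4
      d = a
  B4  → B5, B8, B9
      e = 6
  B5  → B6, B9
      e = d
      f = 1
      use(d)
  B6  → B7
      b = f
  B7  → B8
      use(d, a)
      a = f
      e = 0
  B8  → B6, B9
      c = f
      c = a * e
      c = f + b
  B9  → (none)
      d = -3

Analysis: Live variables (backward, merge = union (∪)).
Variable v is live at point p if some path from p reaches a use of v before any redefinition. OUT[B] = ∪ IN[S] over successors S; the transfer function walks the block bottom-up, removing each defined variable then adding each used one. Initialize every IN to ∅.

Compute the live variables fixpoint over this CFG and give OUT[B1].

Answer: {a, d, e, f}

Derivation:
Converged values:
  B0:   IN={a}   OUT={a, e}
  B1:   IN={a, e}   OUT={a, d, e, f}
  B2:   IN={a, d, e, f}   OUT={a, b, d, f}
  B3:   IN={a, b, f}   OUT={a, b, d, f}
  B4:   IN={a, b, d, f}   OUT={a, b, d, e, f}
  B5:   IN={a, d}   OUT={a, d, f}
  B6:   IN={a, d, f}   OUT={a, b, d, f}
  B7:   IN={a, b, d, f}   OUT={a, b, d, e, f}
  B8:   IN={a, b, d, e, f}   OUT={a, d, f}
  B9:   IN={}   OUT={}

Merge at B1: OUT[B1] = IN[B0] ⊔ IN[B2] = {a, d, e, f}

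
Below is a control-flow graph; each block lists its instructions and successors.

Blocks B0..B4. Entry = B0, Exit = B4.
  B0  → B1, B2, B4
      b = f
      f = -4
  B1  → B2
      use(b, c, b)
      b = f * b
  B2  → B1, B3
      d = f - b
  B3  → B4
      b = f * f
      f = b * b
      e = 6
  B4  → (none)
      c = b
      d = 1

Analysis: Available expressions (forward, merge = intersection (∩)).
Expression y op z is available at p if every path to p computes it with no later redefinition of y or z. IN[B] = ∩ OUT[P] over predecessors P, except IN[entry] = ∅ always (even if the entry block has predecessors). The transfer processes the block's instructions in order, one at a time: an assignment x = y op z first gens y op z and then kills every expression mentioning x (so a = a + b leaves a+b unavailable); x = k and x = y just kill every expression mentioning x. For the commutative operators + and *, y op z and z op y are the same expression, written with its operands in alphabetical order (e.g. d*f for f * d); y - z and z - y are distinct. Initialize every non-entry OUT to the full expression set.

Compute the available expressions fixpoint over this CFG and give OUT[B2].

Answer: {f-b}

Derivation:
Per-block solution:
  B0: | IN={} | OUT={}
  B1: | IN={} | OUT={}
  B2: | IN={} | OUT={f-b}
  B3: | IN={f-b} | OUT={b*b}
  B4: | IN={} | OUT={}

Merge at B2: IN[B2] = OUT[B0] ∩ OUT[B1] = {}
Applying B2's transfer function to that IN value gives OUT[B2] (row B2 above).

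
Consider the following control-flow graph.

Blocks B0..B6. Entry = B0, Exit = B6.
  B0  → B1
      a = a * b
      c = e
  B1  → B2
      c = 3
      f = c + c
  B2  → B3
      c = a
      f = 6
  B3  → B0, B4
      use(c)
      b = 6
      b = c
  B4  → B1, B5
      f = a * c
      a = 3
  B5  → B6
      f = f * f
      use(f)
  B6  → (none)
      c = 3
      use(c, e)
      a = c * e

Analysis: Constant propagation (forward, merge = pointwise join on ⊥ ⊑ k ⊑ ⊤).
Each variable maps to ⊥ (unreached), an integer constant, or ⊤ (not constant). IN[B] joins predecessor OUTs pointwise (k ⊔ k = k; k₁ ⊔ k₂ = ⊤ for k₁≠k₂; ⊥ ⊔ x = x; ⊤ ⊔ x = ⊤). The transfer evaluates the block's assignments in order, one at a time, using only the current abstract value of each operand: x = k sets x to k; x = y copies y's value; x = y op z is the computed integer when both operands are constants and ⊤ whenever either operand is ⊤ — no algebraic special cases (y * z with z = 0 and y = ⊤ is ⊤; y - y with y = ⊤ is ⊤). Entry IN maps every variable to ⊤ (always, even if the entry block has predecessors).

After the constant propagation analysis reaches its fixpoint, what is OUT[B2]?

Answer: {a: ⊤, b: ⊤, c: ⊤, d: ⊤, e: ⊤, f: 6}

Working:
Per-block solution:
  B0: | IN=(all ⊤) | OUT=(all ⊤)
  B1: | IN=(all ⊤) | OUT={c:3, f:6; rest ⊤}
  B2: | IN={c:3, f:6; rest ⊤} | OUT={f:6; rest ⊤}
  B3: | IN={f:6; rest ⊤} | OUT={f:6; rest ⊤}
  B4: | IN={f:6; rest ⊤} | OUT={a:3; rest ⊤}
  B5: | IN={a:3; rest ⊤} | OUT={a:3; rest ⊤}
  B6: | IN={a:3; rest ⊤} | OUT={c:3; rest ⊤}

Merge at B2: IN[B2] = OUT[B1] = {a: ⊤, b: ⊤, c: 3, d: ⊤, e: ⊤, f: 6}
Applying B2's transfer function to that IN value gives OUT[B2] (row B2 above).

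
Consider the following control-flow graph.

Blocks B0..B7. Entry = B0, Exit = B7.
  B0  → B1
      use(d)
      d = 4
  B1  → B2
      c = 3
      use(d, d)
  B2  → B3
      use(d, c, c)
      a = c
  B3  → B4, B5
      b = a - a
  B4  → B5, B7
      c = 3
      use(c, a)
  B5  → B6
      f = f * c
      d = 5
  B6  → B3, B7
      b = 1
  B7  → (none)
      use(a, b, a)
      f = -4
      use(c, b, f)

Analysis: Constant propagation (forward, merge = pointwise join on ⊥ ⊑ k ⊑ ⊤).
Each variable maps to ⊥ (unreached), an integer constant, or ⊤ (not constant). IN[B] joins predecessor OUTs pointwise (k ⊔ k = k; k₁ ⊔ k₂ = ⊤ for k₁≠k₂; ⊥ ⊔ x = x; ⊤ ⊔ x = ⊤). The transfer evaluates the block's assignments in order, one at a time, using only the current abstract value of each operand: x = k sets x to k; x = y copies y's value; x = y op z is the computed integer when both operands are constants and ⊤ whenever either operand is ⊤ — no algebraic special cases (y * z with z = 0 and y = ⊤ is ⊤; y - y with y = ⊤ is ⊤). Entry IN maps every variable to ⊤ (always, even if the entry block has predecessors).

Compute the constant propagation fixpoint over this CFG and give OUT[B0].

Fixpoint table:
  B0: | IN=(all ⊤) | OUT={d:4; rest ⊤}
  B1: | IN={d:4; rest ⊤} | OUT={c:3, d:4; rest ⊤}
  B2: | IN={c:3, d:4; rest ⊤} | OUT={a:3, c:3, d:4; rest ⊤}
  B3: | IN={a:3, c:3; rest ⊤} | OUT={a:3, b:0, c:3; rest ⊤}
  B4: | IN={a:3, b:0, c:3; rest ⊤} | OUT={a:3, b:0, c:3; rest ⊤}
  B5: | IN={a:3, b:0, c:3; rest ⊤} | OUT={a:3, b:0, c:3, d:5; rest ⊤}
  B6: | IN={a:3, b:0, c:3, d:5; rest ⊤} | OUT={a:3, b:1, c:3, d:5; rest ⊤}
  B7: | IN={a:3, c:3; rest ⊤} | OUT={a:3, c:3, f:-4; rest ⊤}

B0 is the boundary node: IN[B0] = {a: ⊤, b: ⊤, c: ⊤, d: ⊤, e: ⊤, f: ⊤}
Applying B0's transfer function to that IN value gives OUT[B0] (row B0 above).

Answer: {a: ⊤, b: ⊤, c: ⊤, d: 4, e: ⊤, f: ⊤}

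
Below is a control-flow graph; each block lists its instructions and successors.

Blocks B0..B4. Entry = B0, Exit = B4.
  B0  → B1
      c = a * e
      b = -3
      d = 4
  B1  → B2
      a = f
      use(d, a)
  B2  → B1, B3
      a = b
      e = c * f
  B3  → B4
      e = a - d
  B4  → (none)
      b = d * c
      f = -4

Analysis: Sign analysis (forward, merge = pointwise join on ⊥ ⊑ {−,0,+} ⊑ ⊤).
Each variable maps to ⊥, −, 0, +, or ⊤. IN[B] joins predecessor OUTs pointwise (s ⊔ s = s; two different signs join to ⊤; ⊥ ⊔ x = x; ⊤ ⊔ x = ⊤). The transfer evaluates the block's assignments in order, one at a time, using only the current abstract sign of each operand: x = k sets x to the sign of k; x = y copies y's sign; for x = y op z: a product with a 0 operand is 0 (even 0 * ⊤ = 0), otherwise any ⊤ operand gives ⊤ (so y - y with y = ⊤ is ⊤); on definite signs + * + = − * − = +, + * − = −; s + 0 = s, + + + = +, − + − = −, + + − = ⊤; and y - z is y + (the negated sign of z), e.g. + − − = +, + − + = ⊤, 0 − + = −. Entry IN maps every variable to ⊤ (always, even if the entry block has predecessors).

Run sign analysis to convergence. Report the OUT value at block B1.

Per-block solution:
  B0:   IN=(all ⊤)   OUT={b:-, d:+; rest ⊤}
  B1:   IN={b:-, d:+; rest ⊤}   OUT={b:-, d:+; rest ⊤}
  B2:   IN={b:-, d:+; rest ⊤}   OUT={a:-, b:-, d:+; rest ⊤}
  B3:   IN={a:-, b:-, d:+; rest ⊤}   OUT={a:-, b:-, d:+, e:-; rest ⊤}
  B4:   IN={a:-, b:-, d:+, e:-; rest ⊤}   OUT={a:-, d:+, e:-, f:-; rest ⊤}

Merge at B1: IN[B1] = OUT[B0] ⊔ OUT[B2] = {a: ⊤, b: -, c: ⊤, d: +, e: ⊤, f: ⊤}
Applying B1's transfer function to that IN value gives OUT[B1] (row B1 above).

Answer: {a: ⊤, b: -, c: ⊤, d: +, e: ⊤, f: ⊤}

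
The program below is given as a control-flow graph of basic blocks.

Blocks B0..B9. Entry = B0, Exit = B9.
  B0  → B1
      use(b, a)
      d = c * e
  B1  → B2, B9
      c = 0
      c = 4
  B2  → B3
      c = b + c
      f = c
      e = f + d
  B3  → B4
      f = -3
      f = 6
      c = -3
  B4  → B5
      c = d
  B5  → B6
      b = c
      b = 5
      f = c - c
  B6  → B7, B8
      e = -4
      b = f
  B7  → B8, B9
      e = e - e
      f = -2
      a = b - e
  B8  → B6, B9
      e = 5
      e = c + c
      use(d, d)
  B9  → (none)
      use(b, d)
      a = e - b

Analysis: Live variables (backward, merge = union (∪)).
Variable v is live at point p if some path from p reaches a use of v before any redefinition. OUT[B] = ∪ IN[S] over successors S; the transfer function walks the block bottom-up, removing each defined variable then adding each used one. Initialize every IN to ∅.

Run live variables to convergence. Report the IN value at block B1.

Answer: {b, d, e}

Trace:
Converged values:
  B0: | IN={a, b, c, e} | OUT={b, d, e}
  B1: | IN={b, d, e} | OUT={b, c, d, e}
  B2: | IN={b, c, d} | OUT={d}
  B3: | IN={d} | OUT={d}
  B4: | IN={d} | OUT={c, d}
  B5: | IN={c, d} | OUT={c, d, f}
  B6: | IN={c, d, f} | OUT={b, c, d, e, f}
  B7: | IN={b, c, d, e} | OUT={b, c, d, e, f}
  B8: | IN={b, c, d, f} | OUT={b, c, d, e, f}
  B9: | IN={b, d, e} | OUT={}

Merge at B1: OUT[B1] = IN[B2] ⊔ IN[B9] = {b, c, d, e}
Applying B1's transfer function to that OUT value gives IN[B1] (row B1 above).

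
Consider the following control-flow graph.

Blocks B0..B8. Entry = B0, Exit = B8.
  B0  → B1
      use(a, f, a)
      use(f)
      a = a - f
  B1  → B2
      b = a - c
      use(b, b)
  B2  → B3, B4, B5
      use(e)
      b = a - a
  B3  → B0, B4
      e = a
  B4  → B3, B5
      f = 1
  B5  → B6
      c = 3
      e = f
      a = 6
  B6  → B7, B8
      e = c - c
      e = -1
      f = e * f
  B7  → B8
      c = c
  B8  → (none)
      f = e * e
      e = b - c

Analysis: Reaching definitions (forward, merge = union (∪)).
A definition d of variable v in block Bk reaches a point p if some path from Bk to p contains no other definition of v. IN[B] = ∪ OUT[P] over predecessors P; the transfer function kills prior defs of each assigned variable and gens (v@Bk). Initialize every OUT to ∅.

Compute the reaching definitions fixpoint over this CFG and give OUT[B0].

Answer: {a@B0, b@B2, e@B3, f@B4}

Working:
Converged values:
  B0:   IN={a@B0, b@B2, e@B3, f@B4}   OUT={a@B0, b@B2, e@B3, f@B4}
  B1:   IN={a@B0, b@B2, e@B3, f@B4}   OUT={a@B0, b@B1, e@B3, f@B4}
  B2:   IN={a@B0, b@B1, e@B3, f@B4}   OUT={a@B0, b@B2, e@B3, f@B4}
  B3:   IN={a@B0, b@B2, e@B3, f@B4}   OUT={a@B0, b@B2, e@B3, f@B4}
  B4:   IN={a@B0, b@B2, e@B3, f@B4}   OUT={a@B0, b@B2, e@B3, f@B4}
  B5:   IN={a@B0, b@B2, e@B3, f@B4}   OUT={a@B5, b@B2, c@B5, e@B5, f@B4}
  B6:   IN={a@B5, b@B2, c@B5, e@B5, f@B4}   OUT={a@B5, b@B2, c@B5, e@B6, f@B6}
  B7:   IN={a@B5, b@B2, c@B5, e@B6, f@B6}   OUT={a@B5, b@B2, c@B7, e@B6, f@B6}
  B8:   IN={a@B5, b@B2, c@B5, c@B7, e@B6, f@B6}   OUT={a@B5, b@B2, c@B5, c@B7, e@B8, f@B8}

Merge at B0 (entry node, so the boundary value {} is joined with the incoming edge(s)): IN[B0] = {} ⊔ OUT[B3] = {a@B0, b@B2, e@B3, f@B4}
Applying B0's transfer function to that IN value gives OUT[B0] (row B0 above).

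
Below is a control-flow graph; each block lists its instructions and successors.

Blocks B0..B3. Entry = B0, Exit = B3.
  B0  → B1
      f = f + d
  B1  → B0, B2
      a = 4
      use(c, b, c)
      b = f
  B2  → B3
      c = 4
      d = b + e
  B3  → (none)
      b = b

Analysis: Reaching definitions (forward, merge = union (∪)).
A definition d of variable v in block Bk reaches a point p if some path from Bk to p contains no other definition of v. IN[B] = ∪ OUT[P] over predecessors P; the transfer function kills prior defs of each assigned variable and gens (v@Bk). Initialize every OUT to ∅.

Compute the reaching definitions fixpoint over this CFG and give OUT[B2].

Answer: {a@B1, b@B1, c@B2, d@B2, f@B0}

Trace:
Per-block solution:
  B0:  IN={a@B1, b@B1, f@B0}  OUT={a@B1, b@B1, f@B0}
  B1:  IN={a@B1, b@B1, f@B0}  OUT={a@B1, b@B1, f@B0}
  B2:  IN={a@B1, b@B1, f@B0}  OUT={a@B1, b@B1, c@B2, d@B2, f@B0}
  B3:  IN={a@B1, b@B1, c@B2, d@B2, f@B0}  OUT={a@B1, b@B3, c@B2, d@B2, f@B0}

Merge at B2: IN[B2] = OUT[B1] = {a@B1, b@B1, f@B0}
Applying B2's transfer function to that IN value gives OUT[B2] (row B2 above).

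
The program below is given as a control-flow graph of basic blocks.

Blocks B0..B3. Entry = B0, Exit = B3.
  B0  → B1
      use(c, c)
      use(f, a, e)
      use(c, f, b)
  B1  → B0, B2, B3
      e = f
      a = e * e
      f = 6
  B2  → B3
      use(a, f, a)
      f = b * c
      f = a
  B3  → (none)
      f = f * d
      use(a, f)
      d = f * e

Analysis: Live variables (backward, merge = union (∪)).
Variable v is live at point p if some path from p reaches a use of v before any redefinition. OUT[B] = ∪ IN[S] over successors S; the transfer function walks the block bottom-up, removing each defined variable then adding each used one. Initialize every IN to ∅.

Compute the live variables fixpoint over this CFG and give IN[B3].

Converged values:
  B0:   IN={a, b, c, d, e, f}   OUT={b, c, d, f}
  B1:   IN={b, c, d, f}   OUT={a, b, c, d, e, f}
  B2:   IN={a, b, c, d, e, f}   OUT={a, d, e, f}
  B3:   IN={a, d, e, f}   OUT={}

B3 is the boundary node: OUT[B3] = {}
Applying B3's transfer function to that OUT value gives IN[B3] (row B3 above).

Answer: {a, d, e, f}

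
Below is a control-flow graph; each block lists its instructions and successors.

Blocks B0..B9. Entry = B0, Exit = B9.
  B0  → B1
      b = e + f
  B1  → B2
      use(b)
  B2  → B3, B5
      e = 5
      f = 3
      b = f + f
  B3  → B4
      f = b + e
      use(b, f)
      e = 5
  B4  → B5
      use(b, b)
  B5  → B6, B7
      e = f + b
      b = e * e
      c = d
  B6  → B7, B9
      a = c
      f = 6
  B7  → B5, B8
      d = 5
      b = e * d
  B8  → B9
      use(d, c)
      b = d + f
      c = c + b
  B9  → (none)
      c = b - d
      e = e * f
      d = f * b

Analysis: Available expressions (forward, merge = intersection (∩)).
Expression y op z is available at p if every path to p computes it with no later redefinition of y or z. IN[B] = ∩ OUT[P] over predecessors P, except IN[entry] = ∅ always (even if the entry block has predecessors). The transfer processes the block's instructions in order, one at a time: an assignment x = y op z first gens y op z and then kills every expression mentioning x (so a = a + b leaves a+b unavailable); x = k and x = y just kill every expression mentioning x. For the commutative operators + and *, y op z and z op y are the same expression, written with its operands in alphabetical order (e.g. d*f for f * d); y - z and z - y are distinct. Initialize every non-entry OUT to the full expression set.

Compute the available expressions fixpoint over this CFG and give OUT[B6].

Converged values:
  B0:   IN={}   OUT={e+f}
  B1:   IN={e+f}   OUT={e+f}
  B2:   IN={e+f}   OUT={f+f}
  B3:   IN={f+f}   OUT={}
  B4:   IN={}   OUT={}
  B5:   IN={}   OUT={e*e}
  B6:   IN={e*e}   OUT={e*e}
  B7:   IN={e*e}   OUT={d*e, e*e}
  B8:   IN={d*e, e*e}   OUT={d*e, d+f, e*e}
  B9:   IN={e*e}   OUT={b*f}

Merge at B6: IN[B6] = OUT[B5] = {e*e}
Applying B6's transfer function to that IN value gives OUT[B6] (row B6 above).

Answer: {e*e}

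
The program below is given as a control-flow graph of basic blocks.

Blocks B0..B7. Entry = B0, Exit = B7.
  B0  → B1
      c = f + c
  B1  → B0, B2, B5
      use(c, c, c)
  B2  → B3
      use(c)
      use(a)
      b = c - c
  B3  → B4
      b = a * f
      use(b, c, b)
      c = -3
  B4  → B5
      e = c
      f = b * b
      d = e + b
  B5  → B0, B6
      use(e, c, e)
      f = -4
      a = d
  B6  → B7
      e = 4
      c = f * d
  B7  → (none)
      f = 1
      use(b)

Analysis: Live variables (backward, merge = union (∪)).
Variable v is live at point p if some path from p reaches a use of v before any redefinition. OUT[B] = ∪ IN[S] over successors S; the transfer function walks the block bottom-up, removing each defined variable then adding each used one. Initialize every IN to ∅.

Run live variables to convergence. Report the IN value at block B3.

Answer: {a, c, f}

Working:
Fixpoint table:
  B0:  IN={a, b, c, d, e, f}  OUT={a, b, c, d, e, f}
  B1:  IN={a, b, c, d, e, f}  OUT={a, b, c, d, e, f}
  B2:  IN={a, c, f}  OUT={a, c, f}
  B3:  IN={a, c, f}  OUT={b, c}
  B4:  IN={b, c}  OUT={b, c, d, e}
  B5:  IN={b, c, d, e}  OUT={a, b, c, d, e, f}
  B6:  IN={b, d, f}  OUT={b}
  B7:  IN={b}  OUT={}

Merge at B3: OUT[B3] = IN[B4] = {b, c}
Applying B3's transfer function to that OUT value gives IN[B3] (row B3 above).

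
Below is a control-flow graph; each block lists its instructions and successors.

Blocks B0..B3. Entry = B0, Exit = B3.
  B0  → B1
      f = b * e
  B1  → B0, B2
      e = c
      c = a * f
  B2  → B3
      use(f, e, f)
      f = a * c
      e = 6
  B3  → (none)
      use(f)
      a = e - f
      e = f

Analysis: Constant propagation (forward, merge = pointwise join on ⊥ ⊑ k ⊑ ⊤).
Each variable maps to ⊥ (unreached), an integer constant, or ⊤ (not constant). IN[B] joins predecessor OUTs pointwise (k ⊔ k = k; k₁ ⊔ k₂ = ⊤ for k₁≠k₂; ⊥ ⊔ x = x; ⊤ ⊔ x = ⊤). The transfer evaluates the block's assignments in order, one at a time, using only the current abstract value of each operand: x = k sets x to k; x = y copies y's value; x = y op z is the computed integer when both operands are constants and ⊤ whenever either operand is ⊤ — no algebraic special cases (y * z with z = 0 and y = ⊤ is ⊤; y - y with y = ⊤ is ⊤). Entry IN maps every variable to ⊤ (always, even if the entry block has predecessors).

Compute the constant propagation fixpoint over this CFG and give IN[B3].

Per-block solution:
  B0: | IN=(all ⊤) | OUT=(all ⊤)
  B1: | IN=(all ⊤) | OUT=(all ⊤)
  B2: | IN=(all ⊤) | OUT={e:6; rest ⊤}
  B3: | IN={e:6; rest ⊤} | OUT=(all ⊤)

Merge at B3: IN[B3] = OUT[B2] = {a: ⊤, b: ⊤, c: ⊤, d: ⊤, e: 6, f: ⊤}

Answer: {a: ⊤, b: ⊤, c: ⊤, d: ⊤, e: 6, f: ⊤}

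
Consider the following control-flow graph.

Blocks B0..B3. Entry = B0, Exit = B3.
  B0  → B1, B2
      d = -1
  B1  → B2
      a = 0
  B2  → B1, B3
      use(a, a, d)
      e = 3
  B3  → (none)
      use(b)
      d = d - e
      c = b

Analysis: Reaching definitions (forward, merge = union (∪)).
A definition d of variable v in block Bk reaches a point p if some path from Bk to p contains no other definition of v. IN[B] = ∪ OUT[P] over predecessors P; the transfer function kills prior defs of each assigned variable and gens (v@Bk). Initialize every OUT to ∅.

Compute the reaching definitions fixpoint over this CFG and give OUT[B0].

Answer: {d@B0}

Derivation:
Fixpoint table:
  B0:  IN={}  OUT={d@B0}
  B1:  IN={a@B1, d@B0, e@B2}  OUT={a@B1, d@B0, e@B2}
  B2:  IN={a@B1, d@B0, e@B2}  OUT={a@B1, d@B0, e@B2}
  B3:  IN={a@B1, d@B0, e@B2}  OUT={a@B1, c@B3, d@B3, e@B2}

B0 is the boundary node: IN[B0] = {}
Applying B0's transfer function to that IN value gives OUT[B0] (row B0 above).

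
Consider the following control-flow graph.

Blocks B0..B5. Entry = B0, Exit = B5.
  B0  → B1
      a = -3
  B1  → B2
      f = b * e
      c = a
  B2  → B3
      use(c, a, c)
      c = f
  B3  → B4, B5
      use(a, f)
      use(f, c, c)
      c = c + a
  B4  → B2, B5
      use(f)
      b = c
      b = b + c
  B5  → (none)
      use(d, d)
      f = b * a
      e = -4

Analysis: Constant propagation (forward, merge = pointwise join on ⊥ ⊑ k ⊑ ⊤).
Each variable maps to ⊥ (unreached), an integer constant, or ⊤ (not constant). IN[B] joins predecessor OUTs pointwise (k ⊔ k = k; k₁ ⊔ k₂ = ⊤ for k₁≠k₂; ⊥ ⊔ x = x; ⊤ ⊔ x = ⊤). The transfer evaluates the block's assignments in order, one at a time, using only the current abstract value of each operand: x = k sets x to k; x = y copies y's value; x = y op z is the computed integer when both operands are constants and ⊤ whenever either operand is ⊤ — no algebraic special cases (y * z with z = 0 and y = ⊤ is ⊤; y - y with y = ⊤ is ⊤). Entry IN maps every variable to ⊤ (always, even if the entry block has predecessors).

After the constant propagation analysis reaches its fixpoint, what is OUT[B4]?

Per-block solution:
  B0: | IN=(all ⊤) | OUT={a:-3; rest ⊤}
  B1: | IN={a:-3; rest ⊤} | OUT={a:-3, c:-3; rest ⊤}
  B2: | IN={a:-3; rest ⊤} | OUT={a:-3; rest ⊤}
  B3: | IN={a:-3; rest ⊤} | OUT={a:-3; rest ⊤}
  B4: | IN={a:-3; rest ⊤} | OUT={a:-3; rest ⊤}
  B5: | IN={a:-3; rest ⊤} | OUT={a:-3, e:-4; rest ⊤}

Merge at B4: IN[B4] = OUT[B3] = {a: -3, b: ⊤, c: ⊤, d: ⊤, e: ⊤, f: ⊤}
Applying B4's transfer function to that IN value gives OUT[B4] (row B4 above).

Answer: {a: -3, b: ⊤, c: ⊤, d: ⊤, e: ⊤, f: ⊤}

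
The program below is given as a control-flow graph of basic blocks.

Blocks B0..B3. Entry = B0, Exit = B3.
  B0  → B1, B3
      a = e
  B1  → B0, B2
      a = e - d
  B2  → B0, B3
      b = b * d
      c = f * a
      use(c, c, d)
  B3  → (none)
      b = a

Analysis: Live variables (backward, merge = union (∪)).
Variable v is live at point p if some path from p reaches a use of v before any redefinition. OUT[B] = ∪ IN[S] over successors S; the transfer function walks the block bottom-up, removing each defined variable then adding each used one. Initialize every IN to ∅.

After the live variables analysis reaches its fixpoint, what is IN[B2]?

Answer: {a, b, d, e, f}

Working:
Converged values:
  B0: | IN={b, d, e, f} | OUT={a, b, d, e, f}
  B1: | IN={b, d, e, f} | OUT={a, b, d, e, f}
  B2: | IN={a, b, d, e, f} | OUT={a, b, d, e, f}
  B3: | IN={a} | OUT={}

Merge at B2: OUT[B2] = IN[B0] ⊔ IN[B3] = {a, b, d, e, f}
Applying B2's transfer function to that OUT value gives IN[B2] (row B2 above).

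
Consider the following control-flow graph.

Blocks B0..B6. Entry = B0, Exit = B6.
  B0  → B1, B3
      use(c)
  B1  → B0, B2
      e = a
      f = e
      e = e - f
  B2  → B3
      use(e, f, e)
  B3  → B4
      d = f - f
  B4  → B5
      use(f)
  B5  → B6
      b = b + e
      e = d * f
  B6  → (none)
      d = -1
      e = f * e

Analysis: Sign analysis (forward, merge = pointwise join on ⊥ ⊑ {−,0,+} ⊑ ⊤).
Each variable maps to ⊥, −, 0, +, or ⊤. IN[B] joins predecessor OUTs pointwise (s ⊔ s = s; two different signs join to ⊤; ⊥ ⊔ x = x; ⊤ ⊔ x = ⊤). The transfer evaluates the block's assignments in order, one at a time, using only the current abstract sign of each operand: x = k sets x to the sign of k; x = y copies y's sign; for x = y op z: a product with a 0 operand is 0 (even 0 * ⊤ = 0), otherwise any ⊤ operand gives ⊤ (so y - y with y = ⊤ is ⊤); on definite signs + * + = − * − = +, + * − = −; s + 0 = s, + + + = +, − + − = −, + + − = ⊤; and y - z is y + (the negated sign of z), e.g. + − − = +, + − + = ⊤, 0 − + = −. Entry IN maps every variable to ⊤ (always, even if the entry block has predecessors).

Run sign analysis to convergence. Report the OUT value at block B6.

Answer: {a: ⊤, b: ⊤, c: ⊤, d: -, e: ⊤, f: ⊤}

Trace:
Per-block solution:
  B0: | IN=(all ⊤) | OUT=(all ⊤)
  B1: | IN=(all ⊤) | OUT=(all ⊤)
  B2: | IN=(all ⊤) | OUT=(all ⊤)
  B3: | IN=(all ⊤) | OUT=(all ⊤)
  B4: | IN=(all ⊤) | OUT=(all ⊤)
  B5: | IN=(all ⊤) | OUT=(all ⊤)
  B6: | IN=(all ⊤) | OUT={d:-; rest ⊤}

Merge at B6: IN[B6] = OUT[B5] = {a: ⊤, b: ⊤, c: ⊤, d: ⊤, e: ⊤, f: ⊤}
Applying B6's transfer function to that IN value gives OUT[B6] (row B6 above).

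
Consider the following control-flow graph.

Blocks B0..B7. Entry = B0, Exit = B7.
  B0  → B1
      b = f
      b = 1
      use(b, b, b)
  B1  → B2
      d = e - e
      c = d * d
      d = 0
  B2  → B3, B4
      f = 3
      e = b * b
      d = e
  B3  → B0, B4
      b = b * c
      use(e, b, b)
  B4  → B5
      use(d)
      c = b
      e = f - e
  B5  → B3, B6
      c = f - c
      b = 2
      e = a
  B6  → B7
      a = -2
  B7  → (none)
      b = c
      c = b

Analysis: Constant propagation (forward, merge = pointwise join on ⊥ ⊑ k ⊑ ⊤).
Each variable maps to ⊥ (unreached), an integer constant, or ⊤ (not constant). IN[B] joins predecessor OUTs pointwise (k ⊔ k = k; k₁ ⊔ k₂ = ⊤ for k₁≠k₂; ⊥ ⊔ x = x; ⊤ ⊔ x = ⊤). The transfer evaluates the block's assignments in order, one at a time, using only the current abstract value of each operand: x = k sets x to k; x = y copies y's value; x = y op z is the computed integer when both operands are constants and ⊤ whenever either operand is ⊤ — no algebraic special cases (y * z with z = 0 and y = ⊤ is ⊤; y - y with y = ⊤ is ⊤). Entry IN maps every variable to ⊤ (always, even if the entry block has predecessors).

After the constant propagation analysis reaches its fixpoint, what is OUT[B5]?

Fixpoint table:
  B0:   IN=(all ⊤)   OUT={b:1; rest ⊤}
  B1:   IN={b:1; rest ⊤}   OUT={b:1, d:0; rest ⊤}
  B2:   IN={b:1, d:0; rest ⊤}   OUT={b:1, d:1, e:1, f:3; rest ⊤}
  B3:   IN={d:1, f:3; rest ⊤}   OUT={d:1, f:3; rest ⊤}
  B4:   IN={d:1, f:3; rest ⊤}   OUT={d:1, f:3; rest ⊤}
  B5:   IN={d:1, f:3; rest ⊤}   OUT={b:2, d:1, f:3; rest ⊤}
  B6:   IN={b:2, d:1, f:3; rest ⊤}   OUT={a:-2, b:2, d:1, f:3; rest ⊤}
  B7:   IN={a:-2, b:2, d:1, f:3; rest ⊤}   OUT={a:-2, d:1, f:3; rest ⊤}

Merge at B5: IN[B5] = OUT[B4] = {a: ⊤, b: ⊤, c: ⊤, d: 1, e: ⊤, f: 3}
Applying B5's transfer function to that IN value gives OUT[B5] (row B5 above).

Answer: {a: ⊤, b: 2, c: ⊤, d: 1, e: ⊤, f: 3}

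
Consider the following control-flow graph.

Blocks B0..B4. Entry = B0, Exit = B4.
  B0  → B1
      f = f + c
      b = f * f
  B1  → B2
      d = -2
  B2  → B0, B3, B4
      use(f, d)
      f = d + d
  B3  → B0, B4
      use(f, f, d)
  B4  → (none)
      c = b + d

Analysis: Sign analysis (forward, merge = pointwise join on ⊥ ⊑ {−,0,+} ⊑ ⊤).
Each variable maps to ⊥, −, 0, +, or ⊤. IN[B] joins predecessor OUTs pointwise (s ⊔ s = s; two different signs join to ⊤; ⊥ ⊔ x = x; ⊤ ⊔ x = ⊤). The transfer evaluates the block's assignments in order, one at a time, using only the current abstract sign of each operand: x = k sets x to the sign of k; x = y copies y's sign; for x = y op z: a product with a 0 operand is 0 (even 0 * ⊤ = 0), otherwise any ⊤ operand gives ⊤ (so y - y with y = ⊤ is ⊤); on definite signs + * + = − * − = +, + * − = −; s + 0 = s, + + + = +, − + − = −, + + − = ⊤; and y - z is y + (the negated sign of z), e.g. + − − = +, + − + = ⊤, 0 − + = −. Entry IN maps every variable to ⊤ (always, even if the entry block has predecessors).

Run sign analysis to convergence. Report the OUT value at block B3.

Answer: {a: ⊤, b: ⊤, c: ⊤, d: -, e: ⊤, f: -}

Working:
Per-block solution:
  B0:   IN=(all ⊤)   OUT=(all ⊤)
  B1:   IN=(all ⊤)   OUT={d:-; rest ⊤}
  B2:   IN={d:-; rest ⊤}   OUT={d:-, f:-; rest ⊤}
  B3:   IN={d:-, f:-; rest ⊤}   OUT={d:-, f:-; rest ⊤}
  B4:   IN={d:-, f:-; rest ⊤}   OUT={d:-, f:-; rest ⊤}

Merge at B3: IN[B3] = OUT[B2] = {a: ⊤, b: ⊤, c: ⊤, d: -, e: ⊤, f: -}
Applying B3's transfer function to that IN value gives OUT[B3] (row B3 above).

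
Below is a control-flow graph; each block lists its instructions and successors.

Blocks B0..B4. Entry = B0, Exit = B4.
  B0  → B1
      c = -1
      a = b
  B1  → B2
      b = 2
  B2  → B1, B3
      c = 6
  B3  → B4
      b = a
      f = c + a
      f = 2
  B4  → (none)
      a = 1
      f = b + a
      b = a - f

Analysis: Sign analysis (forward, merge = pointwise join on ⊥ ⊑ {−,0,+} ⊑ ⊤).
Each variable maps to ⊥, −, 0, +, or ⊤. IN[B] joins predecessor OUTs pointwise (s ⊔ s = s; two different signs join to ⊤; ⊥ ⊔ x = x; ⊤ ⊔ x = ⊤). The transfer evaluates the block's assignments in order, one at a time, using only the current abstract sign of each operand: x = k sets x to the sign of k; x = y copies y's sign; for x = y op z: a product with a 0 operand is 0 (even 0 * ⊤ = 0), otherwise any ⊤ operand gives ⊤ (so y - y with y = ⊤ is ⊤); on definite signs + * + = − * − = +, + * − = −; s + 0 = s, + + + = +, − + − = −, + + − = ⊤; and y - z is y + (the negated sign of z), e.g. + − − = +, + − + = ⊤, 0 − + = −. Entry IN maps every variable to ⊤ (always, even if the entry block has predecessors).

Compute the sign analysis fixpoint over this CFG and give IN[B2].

Converged values:
  B0:   IN=(all ⊤)   OUT={c:-; rest ⊤}
  B1:   IN=(all ⊤)   OUT={b:+; rest ⊤}
  B2:   IN={b:+; rest ⊤}   OUT={b:+, c:+; rest ⊤}
  B3:   IN={b:+, c:+; rest ⊤}   OUT={c:+, f:+; rest ⊤}
  B4:   IN={c:+, f:+; rest ⊤}   OUT={a:+, c:+; rest ⊤}

Merge at B2: IN[B2] = OUT[B1] = {a: ⊤, b: +, c: ⊤, d: ⊤, e: ⊤, f: ⊤}

Answer: {a: ⊤, b: +, c: ⊤, d: ⊤, e: ⊤, f: ⊤}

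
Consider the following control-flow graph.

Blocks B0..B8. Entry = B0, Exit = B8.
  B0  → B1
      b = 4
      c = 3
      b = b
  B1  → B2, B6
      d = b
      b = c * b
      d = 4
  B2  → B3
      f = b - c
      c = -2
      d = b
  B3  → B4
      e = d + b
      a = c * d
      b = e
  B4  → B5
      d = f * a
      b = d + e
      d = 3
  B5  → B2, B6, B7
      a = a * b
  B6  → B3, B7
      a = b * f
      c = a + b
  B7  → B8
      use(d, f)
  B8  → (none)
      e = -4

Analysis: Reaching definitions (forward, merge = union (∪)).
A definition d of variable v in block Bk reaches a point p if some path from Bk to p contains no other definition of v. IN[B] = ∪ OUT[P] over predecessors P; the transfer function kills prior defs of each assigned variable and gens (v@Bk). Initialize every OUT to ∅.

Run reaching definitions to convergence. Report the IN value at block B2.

Answer: {a@B5, b@B1, b@B4, c@B0, c@B2, c@B6, d@B1, d@B4, e@B3, f@B2}

Derivation:
Fixpoint table:
  B0:  IN={}  OUT={b@B0, c@B0}
  B1:  IN={b@B0, c@B0}  OUT={b@B1, c@B0, d@B1}
  B2:  IN={a@B5, b@B1, b@B4, c@B0, c@B2, c@B6, d@B1, d@B4, e@B3, f@B2}  OUT={a@B5, b@B1, b@B4, c@B2, d@B2, e@B3, f@B2}
  B3:  IN={a@B5, a@B6, b@B1, b@B4, c@B2, c@B6, d@B1, d@B2, d@B4, e@B3, f@B2}  OUT={a@B3, b@B3, c@B2, c@B6, d@B1, d@B2, d@B4, e@B3, f@B2}
  B4:  IN={a@B3, b@B3, c@B2, c@B6, d@B1, d@B2, d@B4, e@B3, f@B2}  OUT={a@B3, b@B4, c@B2, c@B6, d@B4, e@B3, f@B2}
  B5:  IN={a@B3, b@B4, c@B2, c@B6, d@B4, e@B3, f@B2}  OUT={a@B5, b@B4, c@B2, c@B6, d@B4, e@B3, f@B2}
  B6:  IN={a@B5, b@B1, b@B4, c@B0, c@B2, c@B6, d@B1, d@B4, e@B3, f@B2}  OUT={a@B6, b@B1, b@B4, c@B6, d@B1, d@B4, e@B3, f@B2}
  B7:  IN={a@B5, a@B6, b@B1, b@B4, c@B2, c@B6, d@B1, d@B4, e@B3, f@B2}  OUT={a@B5, a@B6, b@B1, b@B4, c@B2, c@B6, d@B1, d@B4, e@B3, f@B2}
  B8:  IN={a@B5, a@B6, b@B1, b@B4, c@B2, c@B6, d@B1, d@B4, e@B3, f@B2}  OUT={a@B5, a@B6, b@B1, b@B4, c@B2, c@B6, d@B1, d@B4, e@B8, f@B2}

Merge at B2: IN[B2] = OUT[B1] ⊔ OUT[B5] = {a@B5, b@B1, b@B4, c@B0, c@B2, c@B6, d@B1, d@B4, e@B3, f@B2}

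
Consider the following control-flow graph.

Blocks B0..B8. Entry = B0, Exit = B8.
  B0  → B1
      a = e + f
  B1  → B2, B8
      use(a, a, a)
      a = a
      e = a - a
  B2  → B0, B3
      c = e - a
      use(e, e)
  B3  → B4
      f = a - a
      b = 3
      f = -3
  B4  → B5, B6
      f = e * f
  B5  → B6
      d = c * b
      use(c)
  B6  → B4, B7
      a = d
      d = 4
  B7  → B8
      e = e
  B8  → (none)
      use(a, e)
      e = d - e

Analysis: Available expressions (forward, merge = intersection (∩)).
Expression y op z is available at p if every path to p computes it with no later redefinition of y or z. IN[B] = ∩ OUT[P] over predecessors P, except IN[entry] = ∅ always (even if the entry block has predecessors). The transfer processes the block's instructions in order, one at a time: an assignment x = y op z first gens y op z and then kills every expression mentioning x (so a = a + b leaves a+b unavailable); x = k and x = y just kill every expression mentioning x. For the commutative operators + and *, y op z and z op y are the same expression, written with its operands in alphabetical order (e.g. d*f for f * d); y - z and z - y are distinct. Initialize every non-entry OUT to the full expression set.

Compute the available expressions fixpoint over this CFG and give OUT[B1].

Answer: {a-a}

Derivation:
Fixpoint table:
  B0:   IN={}   OUT={e+f}
  B1:   IN={e+f}   OUT={a-a}
  B2:   IN={a-a}   OUT={a-a, e-a}
  B3:   IN={a-a, e-a}   OUT={a-a, e-a}
  B4:   IN={}   OUT={}
  B5:   IN={}   OUT={b*c}
  B6:   IN={}   OUT={}
  B7:   IN={}   OUT={}
  B8:   IN={}   OUT={}

Merge at B1: IN[B1] = OUT[B0] = {e+f}
Applying B1's transfer function to that IN value gives OUT[B1] (row B1 above).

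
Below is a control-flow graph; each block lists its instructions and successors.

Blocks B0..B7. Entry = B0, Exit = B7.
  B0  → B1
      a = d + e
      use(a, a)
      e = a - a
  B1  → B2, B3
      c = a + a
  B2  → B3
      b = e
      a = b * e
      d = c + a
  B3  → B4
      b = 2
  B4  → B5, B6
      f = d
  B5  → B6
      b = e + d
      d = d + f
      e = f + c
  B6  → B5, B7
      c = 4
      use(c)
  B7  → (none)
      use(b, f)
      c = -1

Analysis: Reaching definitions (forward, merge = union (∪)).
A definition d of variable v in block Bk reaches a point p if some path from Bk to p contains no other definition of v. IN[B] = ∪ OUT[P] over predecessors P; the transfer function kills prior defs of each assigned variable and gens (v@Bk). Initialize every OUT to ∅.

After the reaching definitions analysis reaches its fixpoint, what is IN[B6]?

Converged values:
  B0: | IN={} | OUT={a@B0, e@B0}
  B1: | IN={a@B0, e@B0} | OUT={a@B0, c@B1, e@B0}
  B2: | IN={a@B0, c@B1, e@B0} | OUT={a@B2, b@B2, c@B1, d@B2, e@B0}
  B3: | IN={a@B0, a@B2, b@B2, c@B1, d@B2, e@B0} | OUT={a@B0, a@B2, b@B3, c@B1, d@B2, e@B0}
  B4: | IN={a@B0, a@B2, b@B3, c@B1, d@B2, e@B0} | OUT={a@B0, a@B2, b@B3, c@B1, d@B2, e@B0, f@B4}
  B5: | IN={a@B0, a@B2, b@B3, b@B5, c@B1, c@B6, d@B2, d@B5, e@B0, e@B5, f@B4} | OUT={a@B0, a@B2, b@B5, c@B1, c@B6, d@B5, e@B5, f@B4}
  B6: | IN={a@B0, a@B2, b@B3, b@B5, c@B1, c@B6, d@B2, d@B5, e@B0, e@B5, f@B4} | OUT={a@B0, a@B2, b@B3, b@B5, c@B6, d@B2, d@B5, e@B0, e@B5, f@B4}
  B7: | IN={a@B0, a@B2, b@B3, b@B5, c@B6, d@B2, d@B5, e@B0, e@B5, f@B4} | OUT={a@B0, a@B2, b@B3, b@B5, c@B7, d@B2, d@B5, e@B0, e@B5, f@B4}

Merge at B6: IN[B6] = OUT[B4] ⊔ OUT[B5] = {a@B0, a@B2, b@B3, b@B5, c@B1, c@B6, d@B2, d@B5, e@B0, e@B5, f@B4}

Answer: {a@B0, a@B2, b@B3, b@B5, c@B1, c@B6, d@B2, d@B5, e@B0, e@B5, f@B4}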